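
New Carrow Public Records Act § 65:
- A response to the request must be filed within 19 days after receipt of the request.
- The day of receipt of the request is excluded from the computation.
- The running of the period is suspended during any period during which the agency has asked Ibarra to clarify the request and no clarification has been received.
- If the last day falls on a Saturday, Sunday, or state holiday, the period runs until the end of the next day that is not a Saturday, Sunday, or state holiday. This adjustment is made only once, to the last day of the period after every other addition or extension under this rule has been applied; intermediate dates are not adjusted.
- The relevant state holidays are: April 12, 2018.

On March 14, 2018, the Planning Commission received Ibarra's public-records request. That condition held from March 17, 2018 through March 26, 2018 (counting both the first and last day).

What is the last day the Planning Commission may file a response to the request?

April 13, 2018

19 days after March 14, 2018 is April 2, 2018.
From March 17, 2018 through March 26, 2018 inclusive is 10 days; tolling adds 10 days: April 2, 2018 + 10 days = April 12, 2018.
April 12, 2018 is a listed holiday. The next qualifying day is April 13, 2018.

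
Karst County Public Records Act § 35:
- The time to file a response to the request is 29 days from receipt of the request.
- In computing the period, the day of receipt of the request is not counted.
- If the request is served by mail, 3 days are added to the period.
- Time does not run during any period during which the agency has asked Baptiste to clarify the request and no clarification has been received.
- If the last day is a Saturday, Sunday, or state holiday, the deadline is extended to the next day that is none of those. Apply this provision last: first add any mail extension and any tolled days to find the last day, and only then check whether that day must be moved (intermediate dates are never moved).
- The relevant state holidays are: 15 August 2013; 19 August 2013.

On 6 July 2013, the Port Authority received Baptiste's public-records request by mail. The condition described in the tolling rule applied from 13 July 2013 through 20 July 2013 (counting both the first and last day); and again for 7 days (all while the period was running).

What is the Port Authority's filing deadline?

August 22, 2013

29 days after 6 July 2013 is August 4, 2013.
Service was by mail, adding 3 days: August 4, 2013 + 3 days = August 7, 2013.
From July 13, 2013 through July 20, 2013 inclusive is 8 days; tolling adds 8 days: August 7, 2013 + 8 days = August 15, 2013.
Tolling adds 7 days: August 15, 2013 + 7 days = August 22, 2013.
August 22, 2013 is a Thursday and not a state holiday, so no extension applies.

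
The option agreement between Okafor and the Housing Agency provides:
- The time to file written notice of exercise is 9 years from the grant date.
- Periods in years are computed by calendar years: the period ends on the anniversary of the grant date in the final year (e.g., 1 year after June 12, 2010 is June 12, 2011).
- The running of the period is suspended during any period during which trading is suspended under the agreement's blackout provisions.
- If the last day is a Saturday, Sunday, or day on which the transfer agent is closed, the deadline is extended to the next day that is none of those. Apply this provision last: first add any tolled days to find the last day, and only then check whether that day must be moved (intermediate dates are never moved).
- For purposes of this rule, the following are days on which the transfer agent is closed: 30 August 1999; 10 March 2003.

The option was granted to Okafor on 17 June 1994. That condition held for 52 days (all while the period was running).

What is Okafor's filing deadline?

9 years after 17 June 1994 is June 17, 2003.
Tolling adds 52 days: June 17, 2003 + 52 days = August 8, 2003.
August 8, 2003 is a Friday and not a day on which the transfer agent is closed, so no extension applies.

August 8, 2003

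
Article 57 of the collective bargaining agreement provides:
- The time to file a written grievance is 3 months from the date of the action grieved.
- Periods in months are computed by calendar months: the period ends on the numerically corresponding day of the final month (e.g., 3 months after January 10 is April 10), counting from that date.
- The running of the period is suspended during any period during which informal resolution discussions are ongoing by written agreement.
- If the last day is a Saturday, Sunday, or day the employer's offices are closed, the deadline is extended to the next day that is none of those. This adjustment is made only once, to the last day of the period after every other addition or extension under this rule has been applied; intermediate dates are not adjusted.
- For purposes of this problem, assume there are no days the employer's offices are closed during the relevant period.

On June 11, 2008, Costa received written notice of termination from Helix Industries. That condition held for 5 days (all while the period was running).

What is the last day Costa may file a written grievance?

September 16, 2008

3 months after June 11, 2008 is September 11, 2008.
Tolling adds 5 days: September 11, 2008 + 5 days = September 16, 2008.
September 16, 2008 is a Tuesday and not a day the employer's offices are closed, so no extension applies.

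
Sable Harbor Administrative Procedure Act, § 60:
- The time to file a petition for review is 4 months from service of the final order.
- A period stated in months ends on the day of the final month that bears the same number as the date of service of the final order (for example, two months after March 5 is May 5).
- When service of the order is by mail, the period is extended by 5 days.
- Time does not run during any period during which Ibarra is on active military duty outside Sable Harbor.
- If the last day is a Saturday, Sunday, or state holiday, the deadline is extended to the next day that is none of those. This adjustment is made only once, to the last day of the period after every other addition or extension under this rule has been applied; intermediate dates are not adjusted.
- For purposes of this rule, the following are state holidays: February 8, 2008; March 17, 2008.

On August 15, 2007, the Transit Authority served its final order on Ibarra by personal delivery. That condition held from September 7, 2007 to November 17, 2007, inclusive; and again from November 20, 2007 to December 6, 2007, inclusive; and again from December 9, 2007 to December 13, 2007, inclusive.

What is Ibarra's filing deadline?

4 months after August 15, 2007 is December 15, 2007.
Service was not by mail, so no mail extension applies.
From September 7, 2007 through November 17, 2007 inclusive is 72 days; tolling adds 72 days: December 15, 2007 + 72 days = February 25, 2008.
From November 20, 2007 through December 6, 2007 inclusive is 17 days; tolling adds 17 days: February 25, 2008 + 17 days = March 13, 2008.
From December 9, 2007 through December 13, 2007 inclusive is 5 days; tolling adds 5 days: March 13, 2008 + 5 days = March 18, 2008.
March 18, 2008 is a Tuesday and not a state holiday, so no extension applies.

March 18, 2008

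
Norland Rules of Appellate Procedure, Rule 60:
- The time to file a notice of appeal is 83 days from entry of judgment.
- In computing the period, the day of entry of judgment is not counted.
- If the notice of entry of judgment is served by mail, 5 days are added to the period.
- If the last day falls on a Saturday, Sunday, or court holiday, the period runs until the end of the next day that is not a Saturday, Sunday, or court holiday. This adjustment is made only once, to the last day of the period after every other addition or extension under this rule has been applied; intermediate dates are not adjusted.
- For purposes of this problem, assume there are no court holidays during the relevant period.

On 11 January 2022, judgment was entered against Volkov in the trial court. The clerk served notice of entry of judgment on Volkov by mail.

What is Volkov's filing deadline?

April 11, 2022

83 days after 11 January 2022 is April 4, 2022.
Service was by mail, adding 5 days: April 4, 2022 + 5 days = April 9, 2022.
April 9, 2022 is Saturday; April 10, 2022 is Sunday. The next qualifying day is April 11, 2022.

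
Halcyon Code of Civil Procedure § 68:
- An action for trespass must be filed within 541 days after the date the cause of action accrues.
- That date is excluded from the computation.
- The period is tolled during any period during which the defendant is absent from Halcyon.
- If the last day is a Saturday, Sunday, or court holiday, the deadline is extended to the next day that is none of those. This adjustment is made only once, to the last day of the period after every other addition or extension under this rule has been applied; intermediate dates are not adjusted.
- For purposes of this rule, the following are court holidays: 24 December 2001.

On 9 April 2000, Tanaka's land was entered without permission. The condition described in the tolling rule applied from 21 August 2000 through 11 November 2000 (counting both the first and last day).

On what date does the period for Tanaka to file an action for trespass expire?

541 days after 9 April 2000 is October 2, 2001.
From August 21, 2000 through November 11, 2000 inclusive is 83 days; tolling adds 83 days: October 2, 2001 + 83 days = December 24, 2001.
December 24, 2001 is a listed holiday. The next qualifying day is December 25, 2001.

December 25, 2001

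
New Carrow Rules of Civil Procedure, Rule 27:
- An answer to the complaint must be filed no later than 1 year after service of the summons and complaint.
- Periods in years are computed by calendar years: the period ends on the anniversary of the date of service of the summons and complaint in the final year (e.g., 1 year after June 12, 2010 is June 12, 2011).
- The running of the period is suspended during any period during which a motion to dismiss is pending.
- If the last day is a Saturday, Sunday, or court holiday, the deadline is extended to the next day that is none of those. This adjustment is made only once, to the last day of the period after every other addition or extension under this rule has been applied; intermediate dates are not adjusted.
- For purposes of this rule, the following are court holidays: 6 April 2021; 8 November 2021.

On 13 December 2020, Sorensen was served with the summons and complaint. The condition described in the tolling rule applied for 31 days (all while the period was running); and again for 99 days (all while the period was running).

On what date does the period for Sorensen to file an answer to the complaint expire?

April 22, 2022

1 year after 13 December 2020 is December 13, 2021.
Tolling adds 31 days: December 13, 2021 + 31 days = January 13, 2022.
Tolling adds 99 days: January 13, 2022 + 99 days = April 22, 2022.
April 22, 2022 is a Friday and not a court holiday, so no extension applies.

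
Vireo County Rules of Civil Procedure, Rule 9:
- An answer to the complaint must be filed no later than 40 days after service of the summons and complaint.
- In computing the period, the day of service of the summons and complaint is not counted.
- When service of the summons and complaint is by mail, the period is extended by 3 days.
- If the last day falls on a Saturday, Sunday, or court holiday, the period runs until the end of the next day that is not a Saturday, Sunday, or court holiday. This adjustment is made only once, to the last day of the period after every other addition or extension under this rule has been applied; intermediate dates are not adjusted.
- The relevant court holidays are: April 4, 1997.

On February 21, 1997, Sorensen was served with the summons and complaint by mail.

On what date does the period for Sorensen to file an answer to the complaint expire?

April 7, 1997

40 days after February 21, 1997 is April 2, 1997.
Service was by mail, adding 3 days: April 2, 1997 + 3 days = April 5, 1997.
April 5, 1997 is Saturday; April 6, 1997 is Sunday. The next qualifying day is April 7, 1997.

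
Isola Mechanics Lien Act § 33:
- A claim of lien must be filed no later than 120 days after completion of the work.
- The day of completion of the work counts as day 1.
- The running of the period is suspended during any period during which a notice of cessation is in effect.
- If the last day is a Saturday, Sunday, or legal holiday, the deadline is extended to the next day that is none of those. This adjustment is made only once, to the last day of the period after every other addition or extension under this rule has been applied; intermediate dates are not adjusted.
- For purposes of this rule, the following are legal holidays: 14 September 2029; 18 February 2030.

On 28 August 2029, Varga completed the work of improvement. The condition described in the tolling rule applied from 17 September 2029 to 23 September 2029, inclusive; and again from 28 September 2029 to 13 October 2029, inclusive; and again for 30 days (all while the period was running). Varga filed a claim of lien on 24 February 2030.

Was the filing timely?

No

Counting 28 August 2029 as day 1, day 120 is December 25, 2029.
From September 17, 2029 through September 23, 2029 inclusive is 7 days; tolling adds 7 days: December 25, 2029 + 7 days = January 1, 2030.
From September 28, 2029 through October 13, 2029 inclusive is 16 days; tolling adds 16 days: January 1, 2030 + 16 days = January 17, 2030.
Tolling adds 30 days: January 17, 2030 + 30 days = February 16, 2030.
February 16, 2030 is Saturday; February 17, 2030 is Sunday; February 18, 2030 is a listed holiday. The next qualifying day is February 19, 2030.
The deadline is February 19, 2030; the filing on February 24, 2030 is after that date.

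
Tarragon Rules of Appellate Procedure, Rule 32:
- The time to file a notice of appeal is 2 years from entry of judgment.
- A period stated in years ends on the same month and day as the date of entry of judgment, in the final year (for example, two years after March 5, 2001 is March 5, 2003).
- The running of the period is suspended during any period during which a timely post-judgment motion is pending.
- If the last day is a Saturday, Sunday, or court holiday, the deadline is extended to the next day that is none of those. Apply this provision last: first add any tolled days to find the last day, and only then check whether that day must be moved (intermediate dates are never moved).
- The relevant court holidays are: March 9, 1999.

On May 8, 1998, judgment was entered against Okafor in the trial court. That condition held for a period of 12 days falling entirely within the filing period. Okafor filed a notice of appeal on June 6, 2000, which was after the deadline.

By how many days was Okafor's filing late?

2 years after May 8, 1998 is May 8, 2000.
Tolling adds 12 days: May 8, 2000 + 12 days = May 20, 2000.
May 20, 2000 is Saturday; May 21, 2000 is Sunday. The next qualifying day is May 22, 2000.
The deadline is May 22, 2000; from May 22, 2000 to June 6, 2000 is 15 days.

15 days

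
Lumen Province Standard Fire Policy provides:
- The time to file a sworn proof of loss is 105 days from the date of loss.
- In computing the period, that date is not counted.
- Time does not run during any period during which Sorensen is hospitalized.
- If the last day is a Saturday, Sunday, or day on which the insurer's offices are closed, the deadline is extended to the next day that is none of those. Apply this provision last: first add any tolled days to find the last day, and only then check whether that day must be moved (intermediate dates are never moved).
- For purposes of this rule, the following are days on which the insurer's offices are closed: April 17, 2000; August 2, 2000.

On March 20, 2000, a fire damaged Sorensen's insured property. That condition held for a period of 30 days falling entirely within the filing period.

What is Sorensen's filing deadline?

105 days after March 20, 2000 is July 3, 2000.
Tolling adds 30 days: July 3, 2000 + 30 days = August 2, 2000.
August 2, 2000 is a listed holiday. The next qualifying day is August 3, 2000.

August 3, 2000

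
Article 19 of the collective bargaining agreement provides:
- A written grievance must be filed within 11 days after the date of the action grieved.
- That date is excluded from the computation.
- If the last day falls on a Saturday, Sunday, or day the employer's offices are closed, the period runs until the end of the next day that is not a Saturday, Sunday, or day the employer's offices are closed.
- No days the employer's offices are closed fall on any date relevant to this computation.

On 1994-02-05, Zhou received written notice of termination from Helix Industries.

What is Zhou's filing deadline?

February 16, 1994

11 days after 1994-02-05 is February 16, 1994.
February 16, 1994 is a Wednesday and not a day the employer's offices are closed, so no extension applies.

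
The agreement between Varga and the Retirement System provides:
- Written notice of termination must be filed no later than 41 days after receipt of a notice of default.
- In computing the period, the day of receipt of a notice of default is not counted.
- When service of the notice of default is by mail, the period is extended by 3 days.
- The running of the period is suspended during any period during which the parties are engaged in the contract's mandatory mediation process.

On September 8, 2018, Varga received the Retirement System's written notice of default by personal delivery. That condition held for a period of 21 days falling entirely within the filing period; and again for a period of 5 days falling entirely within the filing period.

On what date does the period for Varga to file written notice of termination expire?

November 14, 2018

41 days after September 8, 2018 is October 19, 2018.
Service was not by mail, so no mail extension applies.
Tolling adds 21 days: October 19, 2018 + 21 days = November 9, 2018.
Tolling adds 5 days: November 9, 2018 + 5 days = November 14, 2018.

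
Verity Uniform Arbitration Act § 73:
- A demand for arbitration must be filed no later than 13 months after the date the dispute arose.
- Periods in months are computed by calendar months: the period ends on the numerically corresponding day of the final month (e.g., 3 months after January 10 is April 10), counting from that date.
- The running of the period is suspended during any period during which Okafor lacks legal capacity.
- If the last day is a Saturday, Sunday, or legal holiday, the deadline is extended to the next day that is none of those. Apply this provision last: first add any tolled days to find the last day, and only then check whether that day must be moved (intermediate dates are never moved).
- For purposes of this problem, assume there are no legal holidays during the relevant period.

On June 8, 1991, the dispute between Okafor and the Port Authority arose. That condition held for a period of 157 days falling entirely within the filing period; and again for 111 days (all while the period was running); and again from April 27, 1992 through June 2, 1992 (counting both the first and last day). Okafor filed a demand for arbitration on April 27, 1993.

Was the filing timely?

Yes

13 months after June 8, 1991 is July 8, 1992.
Tolling adds 157 days: July 8, 1992 + 157 days = December 12, 1992.
Tolling adds 111 days: December 12, 1992 + 111 days = April 2, 1993.
From April 27, 1992 through June 2, 1992 inclusive is 37 days; tolling adds 37 days: April 2, 1993 + 37 days = May 9, 1993.
May 9, 1993 is Sunday. The next qualifying day is May 10, 1993.
The deadline is May 10, 1993; the filing on April 27, 1993 is on or before that date.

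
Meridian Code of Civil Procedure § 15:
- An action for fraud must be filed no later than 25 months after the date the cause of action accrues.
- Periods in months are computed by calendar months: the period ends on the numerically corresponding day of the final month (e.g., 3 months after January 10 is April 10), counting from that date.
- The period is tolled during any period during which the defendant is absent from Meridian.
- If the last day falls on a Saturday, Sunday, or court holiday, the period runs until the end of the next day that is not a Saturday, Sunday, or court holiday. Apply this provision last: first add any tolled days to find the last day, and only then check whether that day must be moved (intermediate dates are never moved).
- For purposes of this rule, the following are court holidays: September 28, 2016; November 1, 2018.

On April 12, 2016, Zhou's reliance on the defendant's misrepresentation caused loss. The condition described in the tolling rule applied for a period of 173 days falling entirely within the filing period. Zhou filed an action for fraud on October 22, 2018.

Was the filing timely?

Yes

25 months after April 12, 2016 is May 12, 2018.
Tolling adds 173 days: May 12, 2018 + 173 days = November 1, 2018.
November 1, 2018 is a listed holiday. The next qualifying day is November 2, 2018.
The deadline is November 2, 2018; the filing on October 22, 2018 is on or before that date.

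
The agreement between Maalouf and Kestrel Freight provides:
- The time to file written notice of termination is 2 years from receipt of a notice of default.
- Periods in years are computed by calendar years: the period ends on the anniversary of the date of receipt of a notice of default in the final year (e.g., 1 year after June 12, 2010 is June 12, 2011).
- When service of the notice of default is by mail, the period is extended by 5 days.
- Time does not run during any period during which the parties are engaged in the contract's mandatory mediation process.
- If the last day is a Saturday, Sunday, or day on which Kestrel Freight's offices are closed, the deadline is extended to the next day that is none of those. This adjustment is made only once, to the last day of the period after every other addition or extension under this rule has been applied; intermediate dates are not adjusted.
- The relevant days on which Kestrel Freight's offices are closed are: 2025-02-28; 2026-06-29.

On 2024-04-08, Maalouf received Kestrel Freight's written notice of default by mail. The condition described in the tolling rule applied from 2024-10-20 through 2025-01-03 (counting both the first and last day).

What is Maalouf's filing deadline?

June 30, 2026

2 years after 2024-04-08 is April 8, 2026.
Service was by mail, adding 5 days: April 8, 2026 + 5 days = April 13, 2026.
From October 20, 2024 through January 3, 2025 inclusive is 76 days; tolling adds 76 days: April 13, 2026 + 76 days = June 28, 2026.
June 28, 2026 is Sunday; June 29, 2026 is a listed holiday. The next qualifying day is June 30, 2026.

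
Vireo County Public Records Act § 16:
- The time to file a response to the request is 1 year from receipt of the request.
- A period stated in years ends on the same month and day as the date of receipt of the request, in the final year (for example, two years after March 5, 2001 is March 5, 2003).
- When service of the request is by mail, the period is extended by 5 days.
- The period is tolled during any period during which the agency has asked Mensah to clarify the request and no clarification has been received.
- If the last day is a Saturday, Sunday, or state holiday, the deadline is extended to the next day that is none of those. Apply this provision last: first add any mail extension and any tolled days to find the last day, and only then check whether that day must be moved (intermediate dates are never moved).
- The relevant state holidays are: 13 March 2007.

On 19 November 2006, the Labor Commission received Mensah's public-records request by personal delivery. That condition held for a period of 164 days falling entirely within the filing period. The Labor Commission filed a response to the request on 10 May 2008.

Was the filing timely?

No

1 year after 19 November 2006 is November 19, 2007.
Service was not by mail, so no mail extension applies.
Tolling adds 164 days: November 19, 2007 + 164 days = May 1, 2008.
May 1, 2008 is a Thursday and not a state holiday, so no extension applies.
The deadline is May 1, 2008; the filing on May 10, 2008 is after that date.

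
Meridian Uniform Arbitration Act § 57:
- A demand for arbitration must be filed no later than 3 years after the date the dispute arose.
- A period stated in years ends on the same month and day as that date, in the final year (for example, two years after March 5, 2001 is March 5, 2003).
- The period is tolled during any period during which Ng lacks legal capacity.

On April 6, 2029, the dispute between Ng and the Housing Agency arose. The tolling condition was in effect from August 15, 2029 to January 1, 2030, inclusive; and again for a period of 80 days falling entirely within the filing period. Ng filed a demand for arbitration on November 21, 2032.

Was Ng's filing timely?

3 years after April 6, 2029 is April 6, 2032.
From August 15, 2029 through January 1, 2030 inclusive is 140 days; tolling adds 140 days: April 6, 2032 + 140 days = August 24, 2032.
Tolling adds 80 days: August 24, 2032 + 80 days = November 12, 2032.
The deadline is November 12, 2032; the filing on November 21, 2032 is after that date.

No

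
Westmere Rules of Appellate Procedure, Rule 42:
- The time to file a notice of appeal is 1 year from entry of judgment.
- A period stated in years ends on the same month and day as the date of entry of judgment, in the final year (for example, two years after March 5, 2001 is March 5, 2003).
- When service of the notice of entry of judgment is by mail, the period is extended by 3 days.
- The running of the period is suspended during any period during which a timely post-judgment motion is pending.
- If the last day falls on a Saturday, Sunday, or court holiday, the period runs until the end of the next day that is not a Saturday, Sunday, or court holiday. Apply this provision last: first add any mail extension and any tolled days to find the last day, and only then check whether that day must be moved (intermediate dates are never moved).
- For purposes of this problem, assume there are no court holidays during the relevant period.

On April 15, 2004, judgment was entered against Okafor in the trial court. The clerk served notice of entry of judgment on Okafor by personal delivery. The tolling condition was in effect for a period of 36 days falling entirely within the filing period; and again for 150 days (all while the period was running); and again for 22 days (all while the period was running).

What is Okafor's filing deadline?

1 year after April 15, 2004 is April 15, 2005.
Service was not by mail, so no mail extension applies.
Tolling adds 36 days: April 15, 2005 + 36 days = May 21, 2005.
Tolling adds 150 days: May 21, 2005 + 150 days = October 18, 2005.
Tolling adds 22 days: October 18, 2005 + 22 days = November 9, 2005.
November 9, 2005 is a Wednesday and not a court holiday, so no extension applies.

November 9, 2005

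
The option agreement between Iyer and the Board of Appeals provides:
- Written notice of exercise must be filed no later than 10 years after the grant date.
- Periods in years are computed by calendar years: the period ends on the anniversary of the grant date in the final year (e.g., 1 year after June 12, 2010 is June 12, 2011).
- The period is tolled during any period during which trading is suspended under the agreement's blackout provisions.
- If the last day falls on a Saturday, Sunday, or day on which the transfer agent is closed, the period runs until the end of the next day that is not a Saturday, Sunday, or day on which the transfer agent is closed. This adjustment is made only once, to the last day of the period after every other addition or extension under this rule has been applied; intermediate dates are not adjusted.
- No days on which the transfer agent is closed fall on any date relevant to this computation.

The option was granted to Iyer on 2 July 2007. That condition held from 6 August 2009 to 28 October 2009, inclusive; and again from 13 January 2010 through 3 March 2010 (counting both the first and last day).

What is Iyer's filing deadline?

10 years after 2 July 2007 is July 2, 2017.
From August 6, 2009 through October 28, 2009 inclusive is 84 days; tolling adds 84 days: July 2, 2017 + 84 days = September 24, 2017.
From January 13, 2010 through March 3, 2010 inclusive is 50 days; tolling adds 50 days: September 24, 2017 + 50 days = November 13, 2017.
November 13, 2017 is a Monday and not a day on which the transfer agent is closed, so no extension applies.

November 13, 2017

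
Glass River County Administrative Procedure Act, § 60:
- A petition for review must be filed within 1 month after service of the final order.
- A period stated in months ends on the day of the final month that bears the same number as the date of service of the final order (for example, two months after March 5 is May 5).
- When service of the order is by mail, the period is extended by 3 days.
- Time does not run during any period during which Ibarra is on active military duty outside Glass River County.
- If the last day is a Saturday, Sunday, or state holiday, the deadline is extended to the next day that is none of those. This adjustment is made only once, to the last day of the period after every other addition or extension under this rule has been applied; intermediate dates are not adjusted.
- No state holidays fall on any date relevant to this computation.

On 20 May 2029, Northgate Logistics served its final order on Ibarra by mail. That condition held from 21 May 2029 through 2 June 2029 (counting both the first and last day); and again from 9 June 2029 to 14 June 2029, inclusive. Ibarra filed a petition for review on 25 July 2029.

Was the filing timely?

1 month after 20 May 2029 is June 20, 2029.
Service was by mail, adding 3 days: June 20, 2029 + 3 days = June 23, 2029.
From May 21, 2029 through June 2, 2029 inclusive is 13 days; tolling adds 13 days: June 23, 2029 + 13 days = July 6, 2029.
From June 9, 2029 through June 14, 2029 inclusive is 6 days; tolling adds 6 days: July 6, 2029 + 6 days = July 12, 2029.
July 12, 2029 is a Thursday and not a state holiday, so no extension applies.
The deadline is July 12, 2029; the filing on July 25, 2029 is after that date.

No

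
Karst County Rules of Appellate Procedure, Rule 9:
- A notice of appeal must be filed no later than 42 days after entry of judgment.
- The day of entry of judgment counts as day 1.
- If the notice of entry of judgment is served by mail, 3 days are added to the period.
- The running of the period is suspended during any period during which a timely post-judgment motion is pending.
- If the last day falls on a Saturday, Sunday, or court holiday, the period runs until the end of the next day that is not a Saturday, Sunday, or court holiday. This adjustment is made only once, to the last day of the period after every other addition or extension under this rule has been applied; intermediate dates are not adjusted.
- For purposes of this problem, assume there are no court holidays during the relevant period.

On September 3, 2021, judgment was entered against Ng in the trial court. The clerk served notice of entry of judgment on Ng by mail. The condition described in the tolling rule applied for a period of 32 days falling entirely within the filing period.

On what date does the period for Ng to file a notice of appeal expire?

Counting September 3, 2021 as day 1, day 42 is October 14, 2021.
Service was by mail, adding 3 days: October 14, 2021 + 3 days = October 17, 2021.
Tolling adds 32 days: October 17, 2021 + 32 days = November 18, 2021.
November 18, 2021 is a Thursday and not a court holiday, so no extension applies.

November 18, 2021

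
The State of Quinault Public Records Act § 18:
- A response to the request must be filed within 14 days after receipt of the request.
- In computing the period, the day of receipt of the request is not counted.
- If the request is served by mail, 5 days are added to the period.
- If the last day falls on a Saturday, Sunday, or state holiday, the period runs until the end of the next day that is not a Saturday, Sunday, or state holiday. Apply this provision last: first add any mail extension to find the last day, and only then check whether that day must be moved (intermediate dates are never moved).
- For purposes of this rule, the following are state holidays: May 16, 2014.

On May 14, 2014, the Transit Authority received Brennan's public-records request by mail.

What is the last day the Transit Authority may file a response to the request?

14 days after May 14, 2014 is May 28, 2014.
Service was by mail, adding 5 days: May 28, 2014 + 5 days = June 2, 2014.
June 2, 2014 is a Monday and not a state holiday, so no extension applies.

June 2, 2014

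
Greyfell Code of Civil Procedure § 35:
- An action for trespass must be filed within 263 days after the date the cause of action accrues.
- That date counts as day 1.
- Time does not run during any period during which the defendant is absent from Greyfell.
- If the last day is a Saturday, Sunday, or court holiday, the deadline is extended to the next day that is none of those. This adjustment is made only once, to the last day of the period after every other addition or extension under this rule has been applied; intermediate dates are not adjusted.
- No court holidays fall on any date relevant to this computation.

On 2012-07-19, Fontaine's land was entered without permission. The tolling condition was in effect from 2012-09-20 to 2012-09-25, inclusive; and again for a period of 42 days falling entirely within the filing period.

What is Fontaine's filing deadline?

May 27, 2013

Counting 2012-07-19 as day 1, day 263 is April 7, 2013.
From September 20, 2012 through September 25, 2012 inclusive is 6 days; tolling adds 6 days: April 7, 2013 + 6 days = April 13, 2013.
Tolling adds 42 days: April 13, 2013 + 42 days = May 25, 2013.
May 25, 2013 is Saturday; May 26, 2013 is Sunday. The next qualifying day is May 27, 2013.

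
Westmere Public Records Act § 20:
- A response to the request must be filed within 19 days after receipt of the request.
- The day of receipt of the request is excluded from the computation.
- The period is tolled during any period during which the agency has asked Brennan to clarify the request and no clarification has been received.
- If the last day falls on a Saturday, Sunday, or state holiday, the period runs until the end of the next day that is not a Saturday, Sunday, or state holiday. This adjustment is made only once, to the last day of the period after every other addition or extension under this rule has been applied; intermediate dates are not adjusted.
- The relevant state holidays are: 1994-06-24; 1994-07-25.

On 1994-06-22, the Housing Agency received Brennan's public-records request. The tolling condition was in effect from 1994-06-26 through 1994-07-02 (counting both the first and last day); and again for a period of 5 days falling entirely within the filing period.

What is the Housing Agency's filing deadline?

19 days after 1994-06-22 is July 11, 1994.
From June 26, 1994 through July 2, 1994 inclusive is 7 days; tolling adds 7 days: July 11, 1994 + 7 days = July 18, 1994.
Tolling adds 5 days: July 18, 1994 + 5 days = July 23, 1994.
July 23, 1994 is Saturday; July 24, 1994 is Sunday; July 25, 1994 is a listed holiday. The next qualifying day is July 26, 1994.

July 26, 1994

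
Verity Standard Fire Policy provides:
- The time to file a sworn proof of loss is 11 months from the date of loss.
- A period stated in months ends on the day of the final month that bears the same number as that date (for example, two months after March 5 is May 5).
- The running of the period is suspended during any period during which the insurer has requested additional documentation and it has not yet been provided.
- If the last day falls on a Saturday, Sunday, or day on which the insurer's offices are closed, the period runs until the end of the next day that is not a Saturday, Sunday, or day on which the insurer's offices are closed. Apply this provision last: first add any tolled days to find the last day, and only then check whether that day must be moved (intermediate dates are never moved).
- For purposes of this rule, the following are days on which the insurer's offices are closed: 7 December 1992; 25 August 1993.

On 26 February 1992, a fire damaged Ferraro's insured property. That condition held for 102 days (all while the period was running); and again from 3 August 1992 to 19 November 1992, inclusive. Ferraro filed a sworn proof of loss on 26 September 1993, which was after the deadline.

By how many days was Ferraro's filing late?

31 days

11 months after 26 February 1992 is January 26, 1993.
Tolling adds 102 days: January 26, 1993 + 102 days = May 8, 1993.
From August 3, 1992 through November 19, 1992 inclusive is 109 days; tolling adds 109 days: May 8, 1993 + 109 days = August 25, 1993.
August 25, 1993 is a listed holiday. The next qualifying day is August 26, 1993.
The deadline is August 26, 1993; from August 26, 1993 to September 26, 1993 is 31 days.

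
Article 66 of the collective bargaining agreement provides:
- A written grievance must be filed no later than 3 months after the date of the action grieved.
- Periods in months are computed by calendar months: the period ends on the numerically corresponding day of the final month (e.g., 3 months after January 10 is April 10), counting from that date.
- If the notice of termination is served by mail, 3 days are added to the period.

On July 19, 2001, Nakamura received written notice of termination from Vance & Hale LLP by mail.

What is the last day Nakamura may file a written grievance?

3 months after July 19, 2001 is October 19, 2001.
Service was by mail, adding 3 days: October 19, 2001 + 3 days = October 22, 2001.

October 22, 2001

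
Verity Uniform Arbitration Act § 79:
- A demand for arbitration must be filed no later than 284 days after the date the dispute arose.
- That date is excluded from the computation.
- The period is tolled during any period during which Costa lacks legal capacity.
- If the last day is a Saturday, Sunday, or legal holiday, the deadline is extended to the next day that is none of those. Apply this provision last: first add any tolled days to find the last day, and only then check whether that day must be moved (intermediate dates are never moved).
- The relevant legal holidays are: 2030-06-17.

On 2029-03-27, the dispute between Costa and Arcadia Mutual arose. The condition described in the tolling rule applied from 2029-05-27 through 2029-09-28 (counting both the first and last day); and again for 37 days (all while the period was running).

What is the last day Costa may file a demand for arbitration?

284 days after 2029-03-27 is January 5, 2030.
From May 27, 2029 through September 28, 2029 inclusive is 125 days; tolling adds 125 days: January 5, 2030 + 125 days = May 10, 2030.
Tolling adds 37 days: May 10, 2030 + 37 days = June 16, 2030.
June 16, 2030 is Sunday; June 17, 2030 is a listed holiday. The next qualifying day is June 18, 2030.

June 18, 2030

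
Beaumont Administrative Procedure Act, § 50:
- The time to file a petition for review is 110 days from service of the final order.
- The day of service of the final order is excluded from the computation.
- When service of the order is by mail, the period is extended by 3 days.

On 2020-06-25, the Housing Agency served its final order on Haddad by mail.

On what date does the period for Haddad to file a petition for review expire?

110 days after 2020-06-25 is October 13, 2020.
Service was by mail, adding 3 days: October 13, 2020 + 3 days = October 16, 2020.

October 16, 2020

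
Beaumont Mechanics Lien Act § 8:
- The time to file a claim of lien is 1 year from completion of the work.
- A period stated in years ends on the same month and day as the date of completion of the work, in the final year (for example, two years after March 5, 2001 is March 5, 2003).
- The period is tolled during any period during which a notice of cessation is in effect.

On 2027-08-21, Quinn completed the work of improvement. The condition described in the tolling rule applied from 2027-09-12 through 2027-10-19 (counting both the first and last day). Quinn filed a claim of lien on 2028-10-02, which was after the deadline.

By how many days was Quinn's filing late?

1 year after 2027-08-21 is August 21, 2028.
From September 12, 2027 through October 19, 2027 inclusive is 38 days; tolling adds 38 days: August 21, 2028 + 38 days = September 28, 2028.
The deadline is September 28, 2028; from September 28, 2028 to October 2, 2028 is 4 days.

4 days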